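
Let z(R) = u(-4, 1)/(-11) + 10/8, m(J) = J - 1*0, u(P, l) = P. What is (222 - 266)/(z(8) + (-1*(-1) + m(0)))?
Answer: -1936/115 ≈ -16.835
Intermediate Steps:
m(J) = J (m(J) = J + 0 = J)
z(R) = 71/44 (z(R) = -4/(-11) + 10/8 = -4*(-1/11) + 10*(⅛) = 4/11 + 5/4 = 71/44)
(222 - 266)/(z(8) + (-1*(-1) + m(0))) = (222 - 266)/(71/44 + (-1*(-1) + 0)) = -44/(71/44 + (1 + 0)) = -44/(71/44 + 1) = -44/115/44 = -44*44/115 = -1936/115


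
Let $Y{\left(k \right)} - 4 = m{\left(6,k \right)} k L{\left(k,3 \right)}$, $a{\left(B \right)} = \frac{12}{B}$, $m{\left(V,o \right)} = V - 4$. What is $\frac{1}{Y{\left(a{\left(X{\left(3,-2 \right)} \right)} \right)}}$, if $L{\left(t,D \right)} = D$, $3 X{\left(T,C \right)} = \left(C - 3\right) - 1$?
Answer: $- \frac{1}{32} \approx -0.03125$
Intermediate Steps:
$X{\left(T,C \right)} = - \frac{4}{3} + \frac{C}{3}$ ($X{\left(T,C \right)} = \frac{\left(C - 3\right) - 1}{3} = \frac{\left(-3 + C\right) - 1}{3} = \frac{-4 + C}{3} = - \frac{4}{3} + \frac{C}{3}$)
$m{\left(V,o \right)} = -4 + V$
$Y{\left(k \right)} = 4 + 6 k$ ($Y{\left(k \right)} = 4 + \left(-4 + 6\right) k 3 = 4 + 2 k 3 = 4 + 6 k$)
$\frac{1}{Y{\left(a{\left(X{\left(3,-2 \right)} \right)} \right)}} = \frac{1}{4 + 6 \frac{12}{- \frac{4}{3} + \frac{1}{3} \left(-2\right)}} = \frac{1}{4 + 6 \frac{12}{- \frac{4}{3} - \frac{2}{3}}} = \frac{1}{4 + 6 \frac{12}{-2}} = \frac{1}{4 + 6 \cdot 12 \left(- \frac{1}{2}\right)} = \frac{1}{4 + 6 \left(-6\right)} = \frac{1}{4 - 36} = \frac{1}{-32} = - \frac{1}{32}$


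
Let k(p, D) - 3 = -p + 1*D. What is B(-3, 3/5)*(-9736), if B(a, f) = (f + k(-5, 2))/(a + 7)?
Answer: -129002/5 ≈ -25800.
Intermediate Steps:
k(p, D) = 3 + D - p (k(p, D) = 3 + (-p + 1*D) = 3 + (-p + D) = 3 + (D - p) = 3 + D - p)
B(a, f) = (10 + f)/(7 + a) (B(a, f) = (f + (3 + 2 - 1*(-5)))/(a + 7) = (f + (3 + 2 + 5))/(7 + a) = (f + 10)/(7 + a) = (10 + f)/(7 + a))
B(-3, 3/5)*(-9736) = ((10 + 3/5)/(7 - 3))*(-9736) = ((10 + 3*(⅕))/4)*(-9736) = ((10 + ⅗)/4)*(-9736) = ((¼)*(53/5))*(-9736) = (53/20)*(-9736) = -129002/5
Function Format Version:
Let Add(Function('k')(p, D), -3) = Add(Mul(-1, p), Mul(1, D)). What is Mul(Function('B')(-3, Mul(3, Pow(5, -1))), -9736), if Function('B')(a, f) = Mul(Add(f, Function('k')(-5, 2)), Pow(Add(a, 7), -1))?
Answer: Rational(-129002, 5) ≈ -25800.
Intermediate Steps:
Function('k')(p, D) = Add(3, D, Mul(-1, p)) (Function('k')(p, D) = Add(3, Add(Mul(-1, p), Mul(1, D))) = Add(3, Add(Mul(-1, p), D)) = Add(3, Add(D, Mul(-1, p))) = Add(3, D, Mul(-1, p)))
Function('B')(a, f) = Mul(Pow(Add(7, a), -1), Add(10, f)) (Function('B')(a, f) = Mul(Add(f, Add(3, 2, Mul(-1, -5))), Pow(Add(a, 7), -1)) = Mul(Add(f, Add(3, 2, 5)), Pow(Add(7, a), -1)) = Mul(Add(f, 10), Pow(Add(7, a), -1)) = Mul(Add(10, f), Pow(Add(7, a), -1)) = Mul(Pow(Add(7, a), -1), Add(10, f)))
Mul(Function('B')(-3, Mul(3, Pow(5, -1))), -9736) = Mul(Mul(Pow(Add(7, -3), -1), Add(10, Mul(3, Pow(5, -1)))), -9736) = Mul(Mul(Pow(4, -1), Add(10, Mul(3, Rational(1, 5)))), -9736) = Mul(Mul(Rational(1, 4), Add(10, Rational(3, 5))), -9736) = Mul(Mul(Rational(1, 4), Rational(53, 5)), -9736) = Mul(Rational(53, 20), -9736) = Rational(-129002, 5)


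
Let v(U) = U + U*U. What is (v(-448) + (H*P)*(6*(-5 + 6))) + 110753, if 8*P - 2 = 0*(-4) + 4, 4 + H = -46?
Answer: 310784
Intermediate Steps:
H = -50 (H = -4 - 46 = -50)
v(U) = U + U²
P = ¾ (P = ¼ + (0*(-4) + 4)/8 = ¼ + (0 + 4)/8 = ¼ + (⅛)*4 = ¼ + ½ = ¾ ≈ 0.75000)
(v(-448) + (H*P)*(6*(-5 + 6))) + 110753 = (-448*(1 - 448) + (-50*¾)*(6*(-5 + 6))) + 110753 = (-448*(-447) - 225) + 110753 = (200256 - 75/2*6) + 110753 = (200256 - 225) + 110753 = 200031 + 110753 = 310784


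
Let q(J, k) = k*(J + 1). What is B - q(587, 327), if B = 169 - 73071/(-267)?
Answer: -17073166/89 ≈ -1.9183e+5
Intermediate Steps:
B = 39398/89 (B = 169 - 73071*(-1)/267 = 169 - 207*(-353/267) = 169 + 24357/89 = 39398/89 ≈ 442.67)
q(J, k) = k*(1 + J)
B - q(587, 327) = 39398/89 - 327*(1 + 587) = 39398/89 - 327*588 = 39398/89 - 1*192276 = 39398/89 - 192276 = -17073166/89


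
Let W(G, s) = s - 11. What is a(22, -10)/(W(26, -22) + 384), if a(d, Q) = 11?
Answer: 11/351 ≈ 0.031339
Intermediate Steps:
W(G, s) = -11 + s
a(22, -10)/(W(26, -22) + 384) = 11/((-11 - 22) + 384) = 11/(-33 + 384) = 11/351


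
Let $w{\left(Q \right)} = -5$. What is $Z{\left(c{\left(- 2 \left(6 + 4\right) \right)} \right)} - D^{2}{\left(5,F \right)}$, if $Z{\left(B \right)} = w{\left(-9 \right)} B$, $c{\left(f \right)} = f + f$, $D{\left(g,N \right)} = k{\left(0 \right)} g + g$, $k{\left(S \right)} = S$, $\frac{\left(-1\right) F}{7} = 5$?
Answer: $175$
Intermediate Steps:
$F = -35$ ($F = \left(-7\right) 5 = -35$)
$D{\left(g,N \right)} = g$ ($D{\left(g,N \right)} = 0 g + g = 0 + g = g$)
$c{\left(f \right)} = 2 f$
$Z{\left(B \right)} = - 5 B$
$Z{\left(c{\left(- 2 \left(6 + 4\right) \right)} \right)} - D^{2}{\left(5,F \right)} = - 5 \cdot 2 \left(- 2 \left(6 + 4\right)\right) - 5^{2} = - 5 \cdot 2 \left(\left(-2\right) 10\right) - 25 = - 5 \cdot 2 \left(-20\right) - 25 = \left(-5\right) \left(-40\right) - 25 = 200 - 25 = 175$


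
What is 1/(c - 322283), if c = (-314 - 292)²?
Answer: 1/44953 ≈ 2.2245e-5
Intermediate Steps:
c = 367236 (c = (-606)² = 367236)
1/(c - 322283) = 1/(367236 - 322283) = 1/44953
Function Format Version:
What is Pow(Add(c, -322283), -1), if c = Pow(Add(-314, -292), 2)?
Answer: Rational(1, 44953) ≈ 2.2245e-5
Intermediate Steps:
c = 367236 (c = Pow(-606, 2) = 367236)
Pow(Add(c, -322283), -1) = Pow(Add(367236, -322283), -1) = Pow(44953, -1) = Rational(1, 44953)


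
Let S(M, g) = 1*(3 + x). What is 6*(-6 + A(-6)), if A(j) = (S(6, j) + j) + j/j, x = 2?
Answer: -36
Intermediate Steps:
S(M, g) = 5 (S(M, g) = 1*(3 + 2) = 1*5 = 5)
A(j) = 6 + j (A(j) = (5 + j) + j/j = (5 + j) + 1 = 6 + j)
6*(-6 + A(-6)) = 6*(-6 + (6 - 6)) = 6*(-6 + 0) = 6*(-6) = -36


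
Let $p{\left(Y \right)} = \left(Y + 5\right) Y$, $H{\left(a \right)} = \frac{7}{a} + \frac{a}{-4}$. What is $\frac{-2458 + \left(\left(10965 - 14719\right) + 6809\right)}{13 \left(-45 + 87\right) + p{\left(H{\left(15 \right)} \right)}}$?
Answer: $\frac{2149200}{1945309} \approx 1.1048$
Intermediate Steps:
$H{\left(a \right)} = \frac{7}{a} - \frac{a}{4}$ ($H{\left(a \right)} = \frac{7}{a} + a \left(- \frac{1}{4}\right) = \frac{7}{a} - \frac{a}{4}$)
$p{\left(Y \right)} = Y \left(5 + Y\right)$ ($p{\left(Y \right)} = \left(5 + Y\right) Y = Y \left(5 + Y\right)$)
$\frac{-2458 + \left(\left(10965 - 14719\right) + 6809\right)}{13 \left(-45 + 87\right) + p{\left(H{\left(15 \right)} \right)}} = \frac{-2458 + \left(\left(10965 - 14719\right) + 6809\right)}{13 \left(-45 + 87\right) + \left(\frac{7}{15} - \frac{15}{4}\right) \left(5 + \left(\frac{7}{15} - \frac{15}{4}\right)\right)} = \frac{-2458 + \left(-3754 + 6809\right)}{13 \cdot 42 + \left(7 \cdot \frac{1}{15} - \frac{15}{4}\right) \left(5 + \left(7 \cdot \frac{1}{15} - \frac{15}{4}\right)\right)} = \frac{-2458 + 3055}{546 + \left(\frac{7}{15} - \frac{15}{4}\right) \left(5 + \left(\frac{7}{15} - \frac{15}{4}\right)\right)} = \frac{597}{546 - \frac{197 \left(5 - \frac{197}{60}\right)}{60}} = \frac{597}{546 - \frac{20291}{3600}} = \frac{597}{\frac{1945309}{3600}} = 597 \cdot \frac{3600}{1945309} = \frac{2149200}{1945309}$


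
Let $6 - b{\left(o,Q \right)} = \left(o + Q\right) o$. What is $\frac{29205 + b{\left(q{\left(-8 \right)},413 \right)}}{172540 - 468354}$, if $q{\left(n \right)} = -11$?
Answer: $- \frac{33633}{295814} \approx -0.1137$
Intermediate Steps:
$b{\left(o,Q \right)} = 6 - o \left(Q + o\right)$ ($b{\left(o,Q \right)} = 6 - \left(o + Q\right) o = 6 - \left(Q + o\right) o = 6 - o \left(Q + o\right)$)
$\frac{29205 + b{\left(q{\left(-8 \right)},413 \right)}}{172540 - 468354} = \frac{29205 - \left(115 - 4543\right)}{172540 - 468354} = \frac{29205 + \left(6 - 121 + 4543\right)}{-295814} = \left(29205 + \left(6 - 121 + 4543\right)\right) \left(- \frac{1}{295814}\right) = \left(29205 + 4428\right) \left(- \frac{1}{295814}\right) = 33633 \left(- \frac{1}{295814}\right) = - \frac{33633}{295814}$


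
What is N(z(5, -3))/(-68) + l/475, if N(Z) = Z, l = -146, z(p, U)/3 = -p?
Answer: -2803/32300 ≈ -0.086780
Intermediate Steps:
z(p, U) = -3*p (z(p, U) = 3*(-p) = -3*p)
N(z(5, -3))/(-68) + l/475 = -3*5/(-68) - 146/475 = -15*(-1/68) - 146*1/475 = 15/68 - 146/475 = -2803/32300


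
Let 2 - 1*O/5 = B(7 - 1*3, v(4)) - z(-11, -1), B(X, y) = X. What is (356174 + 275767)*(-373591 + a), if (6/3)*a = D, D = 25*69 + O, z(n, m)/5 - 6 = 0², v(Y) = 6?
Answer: -470996370297/2 ≈ -2.3550e+11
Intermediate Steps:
z(n, m) = 30 (z(n, m) = 30 + 5*0² = 30 + 5*0 = 30 + 0 = 30)
O = 140 (O = 10 - 5*((7 - 1*3) - 1*30) = 10 - 5*((7 - 3) - 30) = 10 - 5*(4 - 30) = 10 - 5*(-26) = 10 + 130 = 140)
D = 1865 (D = 25*69 + 140 = 1725 + 140 = 1865)
a = 1865/2 (a = (½)*1865 = 1865/2 ≈ 932.50)
(356174 + 275767)*(-373591 + a) = (356174 + 275767)*(-373591 + 1865/2) = 631941*(-745317/2) = -470996370297/2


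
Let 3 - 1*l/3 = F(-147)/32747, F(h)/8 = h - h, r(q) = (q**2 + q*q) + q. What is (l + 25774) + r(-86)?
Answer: 40489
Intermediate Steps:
r(q) = q + 2*q**2 (r(q) = (q**2 + q**2) + q = 2*q**2 + q = q + 2*q**2)
F(h) = 0 (F(h) = 8*(h - h) = 8*0 = 0)
l = 9 (l = 9 - 0/32747 = 9 - 3*0 = 9 + 0 = 9)
(l + 25774) + r(-86) = (9 + 25774) - 86*(1 + 2*(-86)) = 25783 - 86*(1 - 172) = 25783 - 86*(-171) = 25783 + 14706 = 40489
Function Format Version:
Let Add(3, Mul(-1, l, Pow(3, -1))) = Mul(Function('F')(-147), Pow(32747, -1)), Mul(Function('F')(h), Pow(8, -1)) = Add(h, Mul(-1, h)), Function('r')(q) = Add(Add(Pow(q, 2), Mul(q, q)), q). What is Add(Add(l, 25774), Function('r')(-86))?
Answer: 40489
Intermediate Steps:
Function('r')(q) = Add(q, Mul(2, Pow(q, 2))) (Function('r')(q) = Add(Add(Pow(q, 2), Pow(q, 2)), q) = Add(Mul(2, Pow(q, 2)), q) = Add(q, Mul(2, Pow(q, 2))))
Function('F')(h) = 0 (Function('F')(h) = Mul(8, Add(h, Mul(-1, h))) = Mul(8, 0) = 0)
l = 9 (l = Add(9, Mul(-3, Mul(0, Pow(32747, -1)))) = Add(9, Mul(-3, Mul(0, Rational(1, 32747)))) = Add(9, Mul(-3, 0)) = Add(9, 0) = 9)
Add(Add(l, 25774), Function('r')(-86)) = Add(Add(9, 25774), Mul(-86, Add(1, Mul(2, -86)))) = Add(25783, Mul(-86, Add(1, -172))) = Add(25783, Mul(-86, -171)) = Add(25783, 14706) = 40489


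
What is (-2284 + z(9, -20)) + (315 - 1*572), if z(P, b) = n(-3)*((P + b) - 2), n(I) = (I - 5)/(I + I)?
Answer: -7675/3 ≈ -2558.3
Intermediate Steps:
n(I) = (-5 + I)/(2*I) (n(I) = (-5 + I)/((2*I)) = (-5 + I)*(1/(2*I)) = (-5 + I)/(2*I))
z(P, b) = -8/3 + 4*P/3 + 4*b/3 (z(P, b) = ((½)*(-5 - 3)/(-3))*((P + b) - 2) = ((½)*(-⅓)*(-8))*(-2 + P + b) = 4*(-2 + P + b)/3 = -8/3 + 4*P/3 + 4*b/3)
(-2284 + z(9, -20)) + (315 - 1*572) = (-2284 + (-8/3 + (4/3)*9 + (4/3)*(-20))) + (315 - 1*572) = (-2284 + (-8/3 + 12 - 80/3)) + (315 - 572) = (-2284 - 52/3) - 257 = -6904/3 - 257 = -7675/3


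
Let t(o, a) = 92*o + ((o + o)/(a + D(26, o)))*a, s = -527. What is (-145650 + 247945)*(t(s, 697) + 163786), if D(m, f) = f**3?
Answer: 50774087432940175/4304779 ≈ 1.1795e+10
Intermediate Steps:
t(o, a) = 92*o + 2*a*o/(a + o**3) (t(o, a) = 92*o + ((o + o)/(a + o**3))*a = 92*o + ((2*o)/(a + o**3))*a = 92*o + (2*o/(a + o**3))*a = 92*o + 2*a*o/(a + o**3))
(-145650 + 247945)*(t(s, 697) + 163786) = (-145650 + 247945)*((92*(-527)**4 + 94*697*(-527))/(697 + (-527)**3) + 163786) = 102295*((92*77133397441 - 34527986)/(697 - 146363183) + 163786) = 102295*((7096272564572 - 34527986)/(-146362486) + 163786) = 102295*(-1/146362486*7096238036586 + 163786) = 102295*(-208712883429/4304779 + 163786) = 102295*(496349649865/4304779) = 50774087432940175/4304779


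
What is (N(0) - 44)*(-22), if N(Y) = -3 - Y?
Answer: 1034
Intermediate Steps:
(N(0) - 44)*(-22) = ((-3 - 1*0) - 44)*(-22) = ((-3 + 0) - 44)*(-22) = (-3 - 44)*(-22) = -47*(-22) = 1034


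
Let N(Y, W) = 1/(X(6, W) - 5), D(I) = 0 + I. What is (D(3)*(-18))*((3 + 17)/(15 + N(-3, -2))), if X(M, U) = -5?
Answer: -10800/149 ≈ -72.483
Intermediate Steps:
D(I) = I
N(Y, W) = -1/10 (N(Y, W) = 1/(-5 - 5) = 1/(-10) = -1/10)
(D(3)*(-18))*((3 + 17)/(15 + N(-3, -2))) = (3*(-18))*((3 + 17)/(15 - 1/10)) = -1080/149/10 = -1080*10/149 = -54*200/149 = -10800/149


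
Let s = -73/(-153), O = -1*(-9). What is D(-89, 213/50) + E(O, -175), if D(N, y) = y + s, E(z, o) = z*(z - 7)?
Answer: 173939/7650 ≈ 22.737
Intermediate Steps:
O = 9
s = 73/153 (s = -73*(-1/153) = 73/153 ≈ 0.47712)
E(z, o) = z*(-7 + z)
D(N, y) = 73/153 + y (D(N, y) = y + 73/153 = 73/153 + y)
D(-89, 213/50) + E(O, -175) = (73/153 + 213/50) + 9*(-7 + 9) = (73/153 + 213*(1/50)) + 9*2 = (73/153 + 213/50) + 18 = 36239/7650 + 18 = 173939/7650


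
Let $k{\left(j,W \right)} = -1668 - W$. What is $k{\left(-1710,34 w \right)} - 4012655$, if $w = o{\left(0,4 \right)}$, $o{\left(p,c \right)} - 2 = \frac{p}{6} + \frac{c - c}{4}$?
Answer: $-4014391$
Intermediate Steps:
$o{\left(p,c \right)} = 2 + \frac{p}{6}$ ($o{\left(p,c \right)} = 2 + \left(\frac{p}{6} + \frac{c - c}{4}\right) = 2 + \left(p \frac{1}{6} + 0 \cdot \frac{1}{4}\right) = 2 + \left(\frac{p}{6} + 0\right) = 2 + \frac{p}{6}$)
$w = 2$ ($w = 2 + \frac{1}{6} \cdot 0 = 2 + 0 = 2$)
$k{\left(-1710,34 w \right)} - 4012655 = \left(-1668 - 34 \cdot 2\right) - 4012655 = \left(-1668 - 68\right) - 4012655 = -1736 - 4012655 = -4014391$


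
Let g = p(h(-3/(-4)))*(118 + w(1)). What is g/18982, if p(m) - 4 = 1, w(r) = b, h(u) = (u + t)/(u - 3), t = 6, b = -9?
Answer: 545/18982 ≈ 0.028711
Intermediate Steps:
h(u) = (6 + u)/(-3 + u) (h(u) = (u + 6)/(u - 3) = (6 + u)/(-3 + u))
w(r) = -9
p(m) = 5 (p(m) = 4 + 1 = 5)
g = 545 (g = 5*(118 - 9) = 5*109 = 545)
g/18982 = 545/18982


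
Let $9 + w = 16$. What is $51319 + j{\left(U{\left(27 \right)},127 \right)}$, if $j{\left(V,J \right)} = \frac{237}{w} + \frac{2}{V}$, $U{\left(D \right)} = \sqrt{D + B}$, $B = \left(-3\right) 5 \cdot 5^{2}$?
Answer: $\frac{359470}{7} - \frac{i \sqrt{87}}{87} \approx 51353.0 - 0.10721 i$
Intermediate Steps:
$w = 7$ ($w = -9 + 16 = 7$)
$B = -375$ ($B = \left(-15\right) 25 = -375$)
$U{\left(D \right)} = \sqrt{-375 + D}$ ($U{\left(D \right)} = \sqrt{D - 375} = \sqrt{-375 + D}$)
$j{\left(V,J \right)} = \frac{237}{7} + \frac{2}{V}$
$51319 + j{\left(U{\left(27 \right)},127 \right)} = 51319 + \left(\frac{237}{7} + \frac{2}{\sqrt{-375 + 27}}\right) = 51319 + \left(\frac{237}{7} + \frac{2}{\sqrt{-348}}\right) = 51319 + \left(\frac{237}{7} + \frac{2}{2 i \sqrt{87}}\right) = 51319 + \left(\frac{237}{7} + 2 \left(- \frac{i \sqrt{87}}{174}\right)\right) = 51319 + \left(\frac{237}{7} - \frac{i \sqrt{87}}{87}\right) = \frac{359470}{7} - \frac{i \sqrt{87}}{87}$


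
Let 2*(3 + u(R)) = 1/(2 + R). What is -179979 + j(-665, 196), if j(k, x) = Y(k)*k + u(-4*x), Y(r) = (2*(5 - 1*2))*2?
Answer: -293972569/1564 ≈ -1.8796e+5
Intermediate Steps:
u(R) = -3 + 1/(2*(2 + R))
Y(r) = 12 (Y(r) = (2*(5 - 2))*2 = (2*3)*2 = 6*2 = 12)
j(k, x) = 12*k + (-11 + 24*x)/(2*(2 - 4*x)) (j(k, x) = 12*k + (-11 - (-24)*x)/(2*(2 - 4*x)) = 12*k + (-11 + 24*x)/(2*(2 - 4*x)))
-179979 + j(-665, 196) = -179979 + (11 - 24*196 + 48*(-665)*(-1 + 2*196))/(4*(-1 + 2*196)) = -179979 + (11 - 4704 + 48*(-665)*(-1 + 392))/(4*(-1 + 392)) = -179979 + (¼)*(11 - 4704 + 48*(-665)*391)/391 = -179979 + (¼)*(1/391)*(11 - 4704 - 12480720) = -179979 + (¼)*(1/391)*(-12485413) = -179979 - 12485413/1564 = -293972569/1564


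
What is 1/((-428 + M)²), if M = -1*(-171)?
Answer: 1/66049 ≈ 1.5140e-5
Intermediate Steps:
M = 171
1/((-428 + M)²) = 1/((-428 + 171)²) = 1/((-257)²) = 1/66049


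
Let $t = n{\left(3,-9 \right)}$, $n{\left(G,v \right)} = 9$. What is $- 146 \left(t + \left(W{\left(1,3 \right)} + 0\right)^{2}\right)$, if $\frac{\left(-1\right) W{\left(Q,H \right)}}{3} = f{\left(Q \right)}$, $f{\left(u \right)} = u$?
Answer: $-2628$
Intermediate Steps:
$W{\left(Q,H \right)} = - 3 Q$
$t = 9$
$- 146 \left(t + \left(W{\left(1,3 \right)} + 0\right)^{2}\right) = - 146 \left(9 + \left(\left(-3\right) 1 + 0\right)^{2}\right) = - 146 \left(9 + \left(-3 + 0\right)^{2}\right) = - 146 \left(9 + \left(-3\right)^{2}\right) = - 146 \left(9 + 9\right) = \left(-146\right) 18 = -2628$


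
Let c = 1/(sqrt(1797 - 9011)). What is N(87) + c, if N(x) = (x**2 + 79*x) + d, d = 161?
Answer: 14603 - I*sqrt(7214)/7214 ≈ 14603.0 - 0.011774*I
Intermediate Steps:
N(x) = 161 + x**2 + 79*x (N(x) = (x**2 + 79*x) + 161 = 161 + x**2 + 79*x)
c = -I*sqrt(7214)/7214 (c = 1/(sqrt(-7214)) = 1/(I*sqrt(7214)) = -I*sqrt(7214)/7214 ≈ -0.011774*I)
N(87) + c = (161 + 87**2 + 79*87) - I*sqrt(7214)/7214 = (161 + 7569 + 6873) - I*sqrt(7214)/7214 = 14603 - I*sqrt(7214)/7214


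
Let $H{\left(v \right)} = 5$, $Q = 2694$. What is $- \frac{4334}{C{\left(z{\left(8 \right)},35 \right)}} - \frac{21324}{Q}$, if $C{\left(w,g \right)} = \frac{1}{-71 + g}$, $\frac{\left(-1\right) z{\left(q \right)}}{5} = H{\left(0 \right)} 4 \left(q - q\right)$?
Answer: $\frac{70051222}{449} \approx 1.5602 \cdot 10^{5}$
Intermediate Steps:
$z{\left(q \right)} = 0$ ($z{\left(q \right)} = - 5 \cdot 5 \cdot 4 \left(q - q\right) = - 5 \cdot 20 \cdot 0 = \left(-5\right) 0 = 0$)
$- \frac{4334}{C{\left(z{\left(8 \right)},35 \right)}} - \frac{21324}{Q} = - \frac{4334}{\frac{1}{-71 + 35}} - \frac{21324}{2694} = - \frac{4334}{\frac{1}{-36}} - \frac{3554}{449} = - \frac{4334}{- \frac{1}{36}} - \frac{3554}{449} = \left(-4334\right) \left(-36\right) - \frac{3554}{449} = 156024 - \frac{3554}{449} = \frac{70051222}{449}$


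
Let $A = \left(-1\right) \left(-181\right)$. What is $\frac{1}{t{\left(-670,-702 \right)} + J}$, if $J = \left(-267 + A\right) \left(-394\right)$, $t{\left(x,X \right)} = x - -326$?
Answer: $\frac{1}{33540} \approx 2.9815 \cdot 10^{-5}$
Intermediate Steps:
$A = 181$
$t{\left(x,X \right)} = 326 + x$ ($t{\left(x,X \right)} = x + 326 = 326 + x$)
$J = 33884$ ($J = \left(-267 + 181\right) \left(-394\right) = \left(-86\right) \left(-394\right) = 33884$)
$\frac{1}{t{\left(-670,-702 \right)} + J} = \frac{1}{\left(326 - 670\right) + 33884} = \frac{1}{-344 + 33884} = \frac{1}{33540}$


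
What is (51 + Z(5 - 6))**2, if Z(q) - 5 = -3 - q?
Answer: 2916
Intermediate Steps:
Z(q) = 2 - q (Z(q) = 5 + (-3 - q) = 2 - q)
(51 + Z(5 - 6))**2 = (51 + (2 - (5 - 6)))**2 = (51 + (2 - 1*(-1)))**2 = (51 + (2 + 1))**2 = (51 + 3)**2 = 54**2 = 2916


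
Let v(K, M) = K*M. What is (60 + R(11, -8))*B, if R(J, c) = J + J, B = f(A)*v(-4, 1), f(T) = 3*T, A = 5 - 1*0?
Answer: -4920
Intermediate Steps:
A = 5 (A = 5 + 0 = 5)
B = -60 (B = (3*5)*(-4*1) = 15*(-4) = -60)
R(J, c) = 2*J
(60 + R(11, -8))*B = (60 + 2*11)*(-60) = (60 + 22)*(-60) = 82*(-60) = -4920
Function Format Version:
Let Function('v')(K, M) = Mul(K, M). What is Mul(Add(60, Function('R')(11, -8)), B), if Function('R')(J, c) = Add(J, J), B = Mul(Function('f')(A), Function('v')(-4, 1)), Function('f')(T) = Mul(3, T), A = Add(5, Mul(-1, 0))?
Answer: -4920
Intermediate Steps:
A = 5 (A = Add(5, 0) = 5)
B = -60 (B = Mul(Mul(3, 5), Mul(-4, 1)) = Mul(15, -4) = -60)
Function('R')(J, c) = Mul(2, J)
Mul(Add(60, Function('R')(11, -8)), B) = Mul(Add(60, Mul(2, 11)), -60) = Mul(Add(60, 22), -60) = Mul(82, -60) = -4920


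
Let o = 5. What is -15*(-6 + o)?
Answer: 15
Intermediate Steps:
-15*(-6 + o) = -15*(-6 + 5) = -15*(-1) = 15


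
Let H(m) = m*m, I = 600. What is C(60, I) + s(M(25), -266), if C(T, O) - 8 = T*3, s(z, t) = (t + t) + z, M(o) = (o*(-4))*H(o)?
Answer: -62844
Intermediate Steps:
H(m) = m²
M(o) = -4*o³ (M(o) = (o*(-4))*o² = (-4*o)*o² = -4*o³)
s(z, t) = z + 2*t (s(z, t) = 2*t + z = z + 2*t)
C(T, O) = 8 + 3*T (C(T, O) = 8 + T*3 = 8 + 3*T)
C(60, I) + s(M(25), -266) = (8 + 3*60) + (-4*25³ + 2*(-266)) = (8 + 180) + (-4*15625 - 532) = 188 + (-62500 - 532) = 188 - 63032 = -62844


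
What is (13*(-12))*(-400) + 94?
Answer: 62494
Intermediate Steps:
(13*(-12))*(-400) + 94 = -156*(-400) + 94 = 62400 + 94 = 62494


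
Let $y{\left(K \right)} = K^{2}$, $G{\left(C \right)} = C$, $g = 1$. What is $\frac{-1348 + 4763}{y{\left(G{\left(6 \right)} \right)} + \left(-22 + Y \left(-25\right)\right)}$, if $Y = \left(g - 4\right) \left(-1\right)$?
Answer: $- \frac{3415}{61} \approx -55.984$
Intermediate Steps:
$Y = 3$ ($Y = \left(1 - 4\right) \left(-1\right) = \left(-3\right) \left(-1\right) = 3$)
$\frac{-1348 + 4763}{y{\left(G{\left(6 \right)} \right)} + \left(-22 + Y \left(-25\right)\right)} = \frac{-1348 + 4763}{6^{2} + \left(-22 + 3 \left(-25\right)\right)} = \frac{3415}{36 - 97} = \frac{3415}{-61} = 3415 \left(- \frac{1}{61}\right) = - \frac{3415}{61}$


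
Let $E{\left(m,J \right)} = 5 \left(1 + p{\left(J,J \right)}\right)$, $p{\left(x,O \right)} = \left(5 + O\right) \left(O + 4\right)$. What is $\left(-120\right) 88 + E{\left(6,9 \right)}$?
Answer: $-9645$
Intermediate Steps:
$p{\left(x,O \right)} = \left(4 + O\right) \left(5 + O\right)$ ($p{\left(x,O \right)} = \left(5 + O\right) \left(4 + O\right) = \left(4 + O\right) \left(5 + O\right)$)
$E{\left(m,J \right)} = 105 + 5 J^{2} + 45 J$ ($E{\left(m,J \right)} = 5 \left(1 + \left(20 + J^{2} + 9 J\right)\right) = 5 \left(21 + J^{2} + 9 J\right) = 105 + 5 J^{2} + 45 J$)
$\left(-120\right) 88 + E{\left(6,9 \right)} = \left(-120\right) 88 + \left(105 + 5 \cdot 9^{2} + 45 \cdot 9\right) = -10560 + \left(105 + 5 \cdot 81 + 405\right) = -10560 + \left(105 + 405 + 405\right) = -10560 + 915 = -9645$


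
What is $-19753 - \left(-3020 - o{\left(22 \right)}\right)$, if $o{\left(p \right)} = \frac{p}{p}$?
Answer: $-16732$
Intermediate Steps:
$o{\left(p \right)} = 1$
$-19753 - \left(-3020 - o{\left(22 \right)}\right) = -19753 + \left(\left(15385 + 1\right) - 12365\right) = -19753 + \left(15386 - 12365\right) = -19753 + 3021 = -16732$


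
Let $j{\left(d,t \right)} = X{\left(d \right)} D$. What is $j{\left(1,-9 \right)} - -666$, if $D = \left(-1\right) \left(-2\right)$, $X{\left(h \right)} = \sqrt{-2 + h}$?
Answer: $666 + 2 i \approx 666.0 + 2.0 i$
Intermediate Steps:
$D = 2$
$j{\left(d,t \right)} = 2 \sqrt{-2 + d}$ ($j{\left(d,t \right)} = \sqrt{-2 + d} 2 = 2 \sqrt{-2 + d}$)
$j{\left(1,-9 \right)} - -666 = 2 \sqrt{-2 + 1} - -666 = 2 \sqrt{-1} + 666 = 2 i + 666 = 666 + 2 i$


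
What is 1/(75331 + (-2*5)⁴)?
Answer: 1/85331 ≈ 1.1719e-5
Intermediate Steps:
1/(75331 + (-2*5)⁴) = 1/(75331 + (-10)⁴) = 1/(75331 + 10000) = 1/85331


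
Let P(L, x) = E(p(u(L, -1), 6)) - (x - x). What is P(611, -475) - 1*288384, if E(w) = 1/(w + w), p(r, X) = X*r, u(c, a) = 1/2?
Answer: -1730303/6 ≈ -2.8838e+5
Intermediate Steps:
u(c, a) = ½
E(w) = 1/(2*w)
P(L, x) = ⅙ (P(L, x) = 1/(2*((6*(½)))) - (x - x) = (½)/3 - 1*0 = (½)*(⅓) + 0 = ⅙ + 0 = ⅙)
P(611, -475) - 1*288384 = ⅙ - 1*288384 = ⅙ - 288384 = -1730303/6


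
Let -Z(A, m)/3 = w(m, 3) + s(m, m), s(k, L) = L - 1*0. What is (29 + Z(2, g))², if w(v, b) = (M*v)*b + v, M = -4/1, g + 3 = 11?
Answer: 72361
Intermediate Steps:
g = 8 (g = -3 + 11 = 8)
M = -4 (M = -4*1 = -4)
w(v, b) = v - 4*b*v (w(v, b) = (-4*v)*b + v = -4*b*v + v = v - 4*b*v)
s(k, L) = L (s(k, L) = L + 0 = L)
Z(A, m) = 30*m (Z(A, m) = -3*(m*(1 - 4*3) + m) = -3*(m*(1 - 12) + m) = -3*(m*(-11) + m) = -3*(-11*m + m) = -(-30)*m = 30*m)
(29 + Z(2, g))² = (29 + 30*8)² = (29 + 240)² = 269² = 72361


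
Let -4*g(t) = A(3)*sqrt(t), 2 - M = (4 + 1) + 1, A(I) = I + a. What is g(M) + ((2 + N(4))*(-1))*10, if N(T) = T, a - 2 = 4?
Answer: -60 - 9*I/2 ≈ -60.0 - 4.5*I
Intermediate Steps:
a = 6 (a = 2 + 4 = 6)
A(I) = 6 + I (A(I) = I + 6 = 6 + I)
M = -4 (M = 2 - ((4 + 1) + 1) = 2 - (5 + 1) = 2 - 1*6 = 2 - 6 = -4)
g(t) = -9*sqrt(t)/4 (g(t) = -(6 + 3)*sqrt(t)/4 = -9*sqrt(t)/4)
g(M) + ((2 + N(4))*(-1))*10 = -9*I/2 + ((2 + 4)*(-1))*10 = -9*I/2 + (6*(-1))*10 = -9*I/2 - 6*10 = -9*I/2 - 60 = -60 - 9*I/2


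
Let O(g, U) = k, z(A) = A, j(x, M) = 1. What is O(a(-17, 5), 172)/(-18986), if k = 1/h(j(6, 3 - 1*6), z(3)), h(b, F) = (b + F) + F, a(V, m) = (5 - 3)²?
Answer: -1/132902 ≈ -7.5243e-6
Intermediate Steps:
a(V, m) = 4 (a(V, m) = 2² = 4)
h(b, F) = b + 2*F (h(b, F) = (F + b) + F = b + 2*F)
k = ⅐ (k = 1/(1 + 2*3) = 1/(1 + 6) = 1/7 = ⅐ ≈ 0.14286)
O(g, U) = ⅐
O(a(-17, 5), 172)/(-18986) = (⅐)/(-18986) = (⅐)*(-1/18986) = -1/132902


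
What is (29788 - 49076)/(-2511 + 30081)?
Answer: -9644/13785 ≈ -0.69960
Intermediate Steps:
(29788 - 49076)/(-2511 + 30081) = -19288/27570 = -19288*1/27570 = -9644/13785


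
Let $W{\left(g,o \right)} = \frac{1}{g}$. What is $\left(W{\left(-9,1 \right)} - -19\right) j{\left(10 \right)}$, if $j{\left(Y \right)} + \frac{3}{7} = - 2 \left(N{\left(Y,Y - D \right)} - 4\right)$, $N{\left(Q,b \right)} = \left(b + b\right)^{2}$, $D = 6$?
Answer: $- \frac{47770}{21} \approx -2274.8$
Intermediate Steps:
$N{\left(Q,b \right)} = 4 b^{2}$ ($N{\left(Q,b \right)} = \left(2 b\right)^{2} = 4 b^{2}$)
$j{\left(Y \right)} = \frac{53}{7} - 8 \left(-6 + Y\right)^{2}$ ($j{\left(Y \right)} = - \frac{3}{7} - 2 \left(4 \left(Y - 6\right)^{2} - 4\right) = - \frac{3}{7} - 2 \left(4 \left(-6 + Y\right)^{2} - 4\right) = - \frac{3}{7} - 2 \left(-4 + 4 \left(-6 + Y\right)^{2}\right) = - \frac{3}{7} - \left(-8 + 8 \left(-6 + Y\right)^{2}\right) = \frac{53}{7} - 8 \left(-6 + Y\right)^{2}$)
$\left(W{\left(-9,1 \right)} - -19\right) j{\left(10 \right)} = \left(\frac{1}{-9} - -19\right) \left(\frac{53}{7} - 8 \left(-6 + 10\right)^{2}\right) = \left(- \frac{1}{9} + 19\right) \left(\frac{53}{7} - 8 \cdot 4^{2}\right) = \frac{170 \left(\frac{53}{7} - 128\right)}{9} = \frac{170}{9} \left(- \frac{843}{7}\right) = - \frac{47770}{21}$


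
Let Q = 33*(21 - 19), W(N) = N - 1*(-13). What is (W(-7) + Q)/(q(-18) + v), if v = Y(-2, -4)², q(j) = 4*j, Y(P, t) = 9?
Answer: 8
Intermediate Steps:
W(N) = 13 + N (W(N) = N + 13 = 13 + N)
v = 81 (v = 9² = 81)
Q = 66 (Q = 33*2 = 66)
(W(-7) + Q)/(q(-18) + v) = ((13 - 7) + 66)/(4*(-18) + 81) = (6 + 66)/(-72 + 81) = 72/9 = 72*(⅑) = 8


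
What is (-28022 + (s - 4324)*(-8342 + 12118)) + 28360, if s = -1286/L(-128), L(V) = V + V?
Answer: -32616235/2 ≈ -1.6308e+7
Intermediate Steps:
L(V) = 2*V
s = 643/128 (s = -1286/(2*(-128)) = -1286/(-256) = -1286*(-1/256) = 643/128 ≈ 5.0234)
(-28022 + (s - 4324)*(-8342 + 12118)) + 28360 = (-28022 + (643/128 - 4324)*(-8342 + 12118)) + 28360 = (-28022 - 552829/128*3776) + 28360 = (-28022 - 32616911/2) + 28360 = -32672955/2 + 28360 = -32616235/2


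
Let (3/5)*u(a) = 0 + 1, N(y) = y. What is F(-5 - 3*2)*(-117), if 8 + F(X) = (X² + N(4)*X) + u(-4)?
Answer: -8268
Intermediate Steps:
u(a) = 5/3 (u(a) = 5*(0 + 1)/3 = (5/3)*1 = 5/3)
F(X) = -19/3 + X² + 4*X (F(X) = -8 + ((X² + 4*X) + 5/3) = -8 + (5/3 + X² + 4*X) = -19/3 + X² + 4*X)
F(-5 - 3*2)*(-117) = (-19/3 + (-5 - 3*2)² + 4*(-5 - 3*2))*(-117) = (-19/3 + (-5 - 6)² + 4*(-5 - 6))*(-117) = (-19/3 + (-11)² + 4*(-11))*(-117) = (-19/3 + 121 - 44)*(-117) = (212/3)*(-117) = -8268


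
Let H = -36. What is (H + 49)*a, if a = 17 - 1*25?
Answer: -104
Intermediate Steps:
a = -8 (a = 17 - 25 = -8)
(H + 49)*a = (-36 + 49)*(-8) = 13*(-8) = -104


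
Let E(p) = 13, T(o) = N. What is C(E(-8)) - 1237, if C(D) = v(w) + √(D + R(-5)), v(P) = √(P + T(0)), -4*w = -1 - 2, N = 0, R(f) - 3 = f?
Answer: -1237 + √11 + √3/2 ≈ -1232.8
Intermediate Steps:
R(f) = 3 + f
w = ¾ (w = -(-1 - 2)/4 = -¼*(-3) = ¾ ≈ 0.75000)
T(o) = 0
v(P) = √P (v(P) = √(P + 0) = √P)
C(D) = √(-2 + D) + √3/2 (C(D) = √(¾) + √(D + (3 - 5)) = √3/2 + √(D - 2) = √3/2 + √(-2 + D) = √(-2 + D) + √3/2)
C(E(-8)) - 1237 = (√(-2 + 13) + √3/2) - 1237 = (√11 + √3/2) - 1237 = -1237 + √11 + √3/2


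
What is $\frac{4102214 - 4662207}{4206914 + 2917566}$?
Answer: $- \frac{559993}{7124480} \approx -0.078601$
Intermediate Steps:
$\frac{4102214 - 4662207}{4206914 + 2917566} = - \frac{559993}{7124480}$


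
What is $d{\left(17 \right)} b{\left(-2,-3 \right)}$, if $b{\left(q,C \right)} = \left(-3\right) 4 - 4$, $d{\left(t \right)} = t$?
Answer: $-272$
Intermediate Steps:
$b{\left(q,C \right)} = -16$ ($b{\left(q,C \right)} = -12 - 4 = -16$)
$d{\left(17 \right)} b{\left(-2,-3 \right)} = 17 \left(-16\right) = -272$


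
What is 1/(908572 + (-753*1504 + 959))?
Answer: -1/222981 ≈ -4.4847e-6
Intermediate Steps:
1/(908572 + (-753*1504 + 959)) = 1/(908572 + (-1132512 + 959)) = 1/(908572 - 1131553) = 1/(-222981) = -1/222981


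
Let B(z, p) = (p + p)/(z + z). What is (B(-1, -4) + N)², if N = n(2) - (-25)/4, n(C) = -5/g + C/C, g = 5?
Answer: 1681/16 ≈ 105.06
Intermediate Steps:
n(C) = 0 (n(C) = -5/5 + C/C = -5*⅕ + 1 = -1 + 1 = 0)
B(z, p) = p/z (B(z, p) = (2*p)/((2*z)) = (2*p)*(1/(2*z)) = p/z)
N = 25/4 (N = 0 - (-25)/4 = 0 - 1*(-25/4) = 0 + 25/4 = 25/4 ≈ 6.2500)
(B(-1, -4) + N)² = (-4/(-1) + 25/4)² = (-4*(-1) + 25/4)² = (4 + 25/4)² = (41/4)² = 1681/16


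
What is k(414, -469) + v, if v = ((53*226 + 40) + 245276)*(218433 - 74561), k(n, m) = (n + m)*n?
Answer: 37017379598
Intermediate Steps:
k(n, m) = n*(m + n) (k(n, m) = (m + n)*n = n*(m + n))
v = 37017402368 (v = ((11978 + 40) + 245276)*143872 = (12018 + 245276)*143872 = 257294*143872 = 37017402368)
k(414, -469) + v = 414*(-469 + 414) + 37017402368 = 414*(-55) + 37017402368 = -22770 + 37017402368 = 37017379598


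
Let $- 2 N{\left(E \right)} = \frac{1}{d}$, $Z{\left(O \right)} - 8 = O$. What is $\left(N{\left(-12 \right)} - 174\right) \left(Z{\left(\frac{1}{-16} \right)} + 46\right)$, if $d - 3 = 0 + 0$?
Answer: $- \frac{901835}{96} \approx -9394.1$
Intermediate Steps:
$Z{\left(O \right)} = 8 + O$
$d = 3$ ($d = 3 + \left(0 + 0\right) = 3 + 0 = 3$)
$N{\left(E \right)} = - \frac{1}{6}$ ($N{\left(E \right)} = - \frac{1}{2 \cdot 3} = \left(- \frac{1}{2}\right) \frac{1}{3} = - \frac{1}{6}$)
$\left(N{\left(-12 \right)} - 174\right) \left(Z{\left(\frac{1}{-16} \right)} + 46\right) = \left(- \frac{1}{6} - 174\right) \left(\left(8 + \frac{1}{-16}\right) + 46\right) = \left(- \frac{1}{6} - 174\right) \left(\left(8 - \frac{1}{16}\right) + 46\right) = - \frac{1045 \left(\frac{127}{16} + 46\right)}{6} = \left(- \frac{1045}{6}\right) \frac{863}{16} = - \frac{901835}{96}$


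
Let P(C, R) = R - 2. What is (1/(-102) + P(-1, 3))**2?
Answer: 10201/10404 ≈ 0.98049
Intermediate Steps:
P(C, R) = -2 + R
(1/(-102) + P(-1, 3))**2 = (1/(-102) + (-2 + 3))**2 = (-1/102 + 1)**2 = (101/102)**2 = 10201/10404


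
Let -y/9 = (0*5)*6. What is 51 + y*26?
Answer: 51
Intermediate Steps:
y = 0 (y = -9*0*5*6 = -0*6 = -9*0 = 0)
51 + y*26 = 51 + 0*26 = 51 + 0 = 51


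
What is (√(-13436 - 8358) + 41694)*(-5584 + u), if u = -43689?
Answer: -2054388462 - 49273*I*√21794 ≈ -2.0544e+9 - 7.2741e+6*I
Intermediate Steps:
(√(-13436 - 8358) + 41694)*(-5584 + u) = (√(-13436 - 8358) + 41694)*(-5584 - 43689) = (√(-21794) + 41694)*(-49273) = (I*√21794 + 41694)*(-49273) = (41694 + I*√21794)*(-49273) = -2054388462 - 49273*I*√21794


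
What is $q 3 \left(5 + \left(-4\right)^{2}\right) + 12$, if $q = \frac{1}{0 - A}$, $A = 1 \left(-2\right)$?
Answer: $\frac{87}{2} \approx 43.5$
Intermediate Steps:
$A = -2$
$q = \frac{1}{2}$ ($q = \frac{1}{0 - -2} = \frac{1}{0 + 2} = \frac{1}{2} \approx 0.5$)
$q 3 \left(5 + \left(-4\right)^{2}\right) + 12 = \frac{3 \left(5 + \left(-4\right)^{2}\right)}{2} + 12 = \frac{3 \left(5 + 16\right)}{2} + 12 = \frac{3 \cdot 21}{2} + 12 = \frac{1}{2} \cdot 63 + 12 = \frac{63}{2} + 12 = \frac{87}{2}$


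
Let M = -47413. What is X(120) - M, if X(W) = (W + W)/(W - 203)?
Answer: 3935039/83 ≈ 47410.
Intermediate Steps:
X(W) = 2*W/(-203 + W) (X(W) = (2*W)/(-203 + W) = 2*W/(-203 + W))
X(120) - M = 2*120/(-203 + 120) - 1*(-47413) = 2*120/(-83) + 47413 = 2*120*(-1/83) + 47413 = -240/83 + 47413 = 3935039/83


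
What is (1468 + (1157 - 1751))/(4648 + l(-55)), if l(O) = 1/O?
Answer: 48070/255639 ≈ 0.18804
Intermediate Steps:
(1468 + (1157 - 1751))/(4648 + l(-55)) = (1468 + (1157 - 1751))/(4648 + 1/(-55)) = (1468 - 594)/(4648 - 1/55) = 874/(255639/55) = 874*(55/255639) = 48070/255639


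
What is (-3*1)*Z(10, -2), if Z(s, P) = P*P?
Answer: -12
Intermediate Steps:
Z(s, P) = P**2
(-3*1)*Z(10, -2) = -3*1*(-2)**2 = -3*4 = -12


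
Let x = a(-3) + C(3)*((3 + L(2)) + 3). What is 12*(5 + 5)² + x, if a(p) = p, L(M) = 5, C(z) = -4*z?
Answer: 1065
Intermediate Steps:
x = -135 (x = -3 + (-4*3)*((3 + 5) + 3) = -3 - 12*(8 + 3) = -3 - 12*11 = -3 - 132 = -135)
12*(5 + 5)² + x = 12*(5 + 5)² - 135 = 12*10² - 135 = 12*100 - 135 = 1200 - 135 = 1065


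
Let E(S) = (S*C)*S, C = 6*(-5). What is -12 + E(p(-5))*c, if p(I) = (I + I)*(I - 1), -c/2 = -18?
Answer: -3888012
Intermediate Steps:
c = 36 (c = -2*(-18) = 36)
C = -30
p(I) = 2*I*(-1 + I) (p(I) = (2*I)*(-1 + I) = 2*I*(-1 + I))
E(S) = -30*S² (E(S) = (S*(-30))*S = (-30*S)*S = -30*S²)
-12 + E(p(-5))*c = -12 - 30*100*(-1 - 5)²*36 = -12 - 30*(2*(-5)*(-6))²*36 = -12 - 30*60²*36 = -12 - 30*3600*36 = -12 - 108000*36 = -12 - 3888000 = -3888012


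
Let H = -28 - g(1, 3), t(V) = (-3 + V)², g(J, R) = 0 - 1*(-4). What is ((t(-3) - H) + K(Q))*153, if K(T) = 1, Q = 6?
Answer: 10557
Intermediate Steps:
g(J, R) = 4 (g(J, R) = 0 + 4 = 4)
H = -32 (H = -28 - 1*4 = -28 - 4 = -32)
((t(-3) - H) + K(Q))*153 = (((-3 - 3)² - 1*(-32)) + 1)*153 = (((-6)² + 32) + 1)*153 = ((36 + 32) + 1)*153 = (68 + 1)*153 = 69*153 = 10557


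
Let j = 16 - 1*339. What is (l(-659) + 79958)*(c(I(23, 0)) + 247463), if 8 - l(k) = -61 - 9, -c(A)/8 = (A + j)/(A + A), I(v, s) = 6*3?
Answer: 178302359972/9 ≈ 1.9811e+10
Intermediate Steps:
j = -323 (j = 16 - 339 = -323)
I(v, s) = 18
c(A) = -4*(-323 + A)/A (c(A) = -8*(A - 323)/(A + A) = -8*(-323 + A)/(2*A) = -8*(-323 + A)*1/(2*A) = -4*(-323 + A)/A)
l(k) = 78 (l(k) = 8 - (-61 - 9) = 8 - 1*(-70) = 8 + 70 = 78)
(l(-659) + 79958)*(c(I(23, 0)) + 247463) = (78 + 79958)*((-4 + 1292/18) + 247463) = 80036*((-4 + 1292*(1/18)) + 247463) = 80036*((-4 + 646/9) + 247463) = 80036*(610/9 + 247463) = 80036*(2227777/9) = 178302359972/9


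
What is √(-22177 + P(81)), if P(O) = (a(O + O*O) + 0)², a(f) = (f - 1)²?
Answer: 12*√13507389669986 ≈ 4.4103e+7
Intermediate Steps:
a(f) = (-1 + f)²
P(O) = (-1 + O + O²)⁴ (P(O) = ((-1 + (O + O*O))² + 0)² = ((-1 + (O + O²))² + 0)² = ((-1 + O + O²)² + 0)² = ((-1 + O + O²)²)² = (-1 + O + O²)⁴)
√(-22177 + P(81)) = √(-22177 + (-1 + 81*(1 + 81))⁴) = √(-22177 + (-1 + 81*82)⁴) = √(-22177 + (-1 + 6642)⁴) = √(-22177 + 6641⁴) = √(-22177 + 1945064112500161) = √1945064112477984 = 12*√13507389669986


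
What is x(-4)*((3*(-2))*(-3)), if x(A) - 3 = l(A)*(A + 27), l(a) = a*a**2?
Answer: -26442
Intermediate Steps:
l(a) = a**3
x(A) = 3 + A**3*(27 + A) (x(A) = 3 + A**3*(A + 27) = 3 + A**3*(27 + A))
x(-4)*((3*(-2))*(-3)) = (3 + (-4)**4 + 27*(-4)**3)*((3*(-2))*(-3)) = (3 + 256 + 27*(-64))*(-6*(-3)) = (3 + 256 - 1728)*18 = -1469*18 = -26442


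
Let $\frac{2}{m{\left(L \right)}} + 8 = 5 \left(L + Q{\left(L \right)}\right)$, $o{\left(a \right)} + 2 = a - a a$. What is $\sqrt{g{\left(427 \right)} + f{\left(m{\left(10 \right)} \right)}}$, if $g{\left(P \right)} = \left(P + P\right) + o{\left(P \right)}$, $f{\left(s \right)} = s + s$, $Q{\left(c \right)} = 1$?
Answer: $\frac{i \sqrt{399939262}}{47} \approx 425.5 i$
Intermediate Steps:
$o{\left(a \right)} = -2 + a - a^{2}$ ($o{\left(a \right)} = -2 + \left(a - a a\right) = -2 - \left(a^{2} - a\right) = -2 + a - a^{2}$)
$m{\left(L \right)} = \frac{2}{-3 + 5 L}$ ($m{\left(L \right)} = \frac{2}{-8 + 5 \left(L + 1\right)} = \frac{2}{-8 + 5 \left(1 + L\right)} = \frac{2}{-8 + \left(5 + 5 L\right)} = \frac{2}{-3 + 5 L}$)
$f{\left(s \right)} = 2 s$
$g{\left(P \right)} = -2 - P^{2} + 3 P$ ($g{\left(P \right)} = \left(P + P\right) - \left(2 + P^{2} - P\right) = 2 P - \left(2 + P^{2} - P\right) = -2 - P^{2} + 3 P$)
$\sqrt{g{\left(427 \right)} + f{\left(m{\left(10 \right)} \right)}} = \sqrt{\left(-2 - 427^{2} + 3 \cdot 427\right) + 2 \frac{2}{-3 + 5 \cdot 10}} = \sqrt{\left(-2 - 182329 + 1281\right) + 2 \frac{2}{-3 + 50}} = \sqrt{\left(-2 - 182329 + 1281\right) + 2 \cdot \frac{2}{47}} = \sqrt{-181050 + 2 \cdot 2 \cdot \frac{1}{47}} = \sqrt{-181050 + 2 \cdot \frac{2}{47}} = \sqrt{-181050 + \frac{4}{47}} = \sqrt{- \frac{8509346}{47}} = \frac{i \sqrt{399939262}}{47}$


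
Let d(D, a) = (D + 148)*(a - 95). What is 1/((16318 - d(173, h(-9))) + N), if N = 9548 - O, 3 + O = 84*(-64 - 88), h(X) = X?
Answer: 1/72021 ≈ 1.3885e-5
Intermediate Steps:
d(D, a) = (-95 + a)*(148 + D) (d(D, a) = (148 + D)*(-95 + a) = (-95 + a)*(148 + D))
O = -12771 (O = -3 + 84*(-64 - 88) = -3 + 84*(-152) = -3 - 12768 = -12771)
N = 22319 (N = 9548 - 1*(-12771) = 9548 + 12771 = 22319)
1/((16318 - d(173, h(-9))) + N) = 1/((16318 - (-14060 - 95*173 + 148*(-9) + 173*(-9))) + 22319) = 1/((16318 - (-14060 - 16435 - 1332 - 1557)) + 22319) = 1/((16318 - 1*(-33384)) + 22319) = 1/((16318 + 33384) + 22319) = 1/(49702 + 22319) = 1/72021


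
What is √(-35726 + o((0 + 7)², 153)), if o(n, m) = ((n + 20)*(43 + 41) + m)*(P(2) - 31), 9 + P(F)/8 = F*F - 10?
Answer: 5*I*√37361 ≈ 966.45*I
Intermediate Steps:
P(F) = -152 + 8*F² (P(F) = -72 + 8*(F*F - 10) = -72 + 8*(F² - 10) = -72 + 8*(-10 + F²) = -72 + (-80 + 8*F²) = -152 + 8*F²)
o(n, m) = -253680 - 12684*n - 151*m (o(n, m) = ((n + 20)*(43 + 41) + m)*((-152 + 8*2²) - 31) = ((20 + n)*84 + m)*((-152 + 8*4) - 31) = ((1680 + 84*n) + m)*((-152 + 32) - 31) = (1680 + m + 84*n)*(-120 - 31) = (1680 + m + 84*n)*(-151) = -253680 - 12684*n - 151*m)
√(-35726 + o((0 + 7)², 153)) = √(-35726 + (-253680 - 12684*(0 + 7)² - 151*153)) = √(-35726 + (-253680 - 12684*7² - 23103)) = √(-35726 + (-253680 - 12684*49 - 23103)) = √(-35726 + (-253680 - 621516 - 23103)) = √(-35726 - 898299) = √(-934025) = 5*I*√37361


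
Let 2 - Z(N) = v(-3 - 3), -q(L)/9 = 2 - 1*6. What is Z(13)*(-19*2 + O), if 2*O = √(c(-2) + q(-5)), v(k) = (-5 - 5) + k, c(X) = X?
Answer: -684 + 9*√34 ≈ -631.52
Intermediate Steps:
q(L) = 36 (q(L) = -9*(2 - 1*6) = -9*(2 - 6) = -9*(-4) = 36)
v(k) = -10 + k
O = √34/2 (O = √(-2 + 36)/2 = √34/2 ≈ 2.9155)
Z(N) = 18 (Z(N) = 2 - (-10 + (-3 - 3)) = 2 - (-10 - 6) = 2 - 1*(-16) = 2 + 16 = 18)
Z(13)*(-19*2 + O) = 18*(-19*2 + √34/2) = 18*(-38 + √34/2) = -684 + 9*√34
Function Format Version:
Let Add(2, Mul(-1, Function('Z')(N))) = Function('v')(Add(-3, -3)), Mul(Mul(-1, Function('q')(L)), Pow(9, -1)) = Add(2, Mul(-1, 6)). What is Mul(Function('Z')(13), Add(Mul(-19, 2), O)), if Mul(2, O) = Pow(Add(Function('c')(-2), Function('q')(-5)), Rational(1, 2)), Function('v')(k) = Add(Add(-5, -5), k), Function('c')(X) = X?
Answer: Add(-684, Mul(9, Pow(34, Rational(1, 2)))) ≈ -631.52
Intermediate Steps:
Function('q')(L) = 36 (Function('q')(L) = Mul(-9, Add(2, Mul(-1, 6))) = Mul(-9, Add(2, -6)) = Mul(-9, -4) = 36)
Function('v')(k) = Add(-10, k)
O = Mul(Rational(1, 2), Pow(34, Rational(1, 2))) (O = Mul(Rational(1, 2), Pow(Add(-2, 36), Rational(1, 2))) = Mul(Rational(1, 2), Pow(34, Rational(1, 2))) ≈ 2.9155)
Function('Z')(N) = 18 (Function('Z')(N) = Add(2, Mul(-1, Add(-10, Add(-3, -3)))) = Add(2, Mul(-1, Add(-10, -6))) = Add(2, Mul(-1, -16)) = Add(2, 16) = 18)
Mul(Function('Z')(13), Add(Mul(-19, 2), O)) = Mul(18, Add(Mul(-19, 2), Mul(Rational(1, 2), Pow(34, Rational(1, 2))))) = Mul(18, Add(-38, Mul(Rational(1, 2), Pow(34, Rational(1, 2))))) = Add(-684, Mul(9, Pow(34, Rational(1, 2))))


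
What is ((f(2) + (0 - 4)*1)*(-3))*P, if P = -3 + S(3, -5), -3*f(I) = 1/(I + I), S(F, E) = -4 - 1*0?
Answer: -343/4 ≈ -85.750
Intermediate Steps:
S(F, E) = -4 (S(F, E) = -4 + 0 = -4)
f(I) = -1/(6*I) (f(I) = -1/(3*(I + I)) = -1/(2*I)/3 = -1/(6*I))
P = -7 (P = -3 - 4 = -7)
((f(2) + (0 - 4)*1)*(-3))*P = ((-1/6/2 + (0 - 4)*1)*(-3))*(-7) = ((-1/6*1/2 - 4*1)*(-3))*(-7) = ((-1/12 - 4)*(-3))*(-7) = -49/12*(-3)*(-7) = (49/4)*(-7) = -343/4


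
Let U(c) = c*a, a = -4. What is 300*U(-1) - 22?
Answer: 1178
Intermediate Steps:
U(c) = -4*c (U(c) = c*(-4) = -4*c)
300*U(-1) - 22 = 300*(-4*(-1)) - 22 = 300*4 - 22 = 1200 - 22 = 1178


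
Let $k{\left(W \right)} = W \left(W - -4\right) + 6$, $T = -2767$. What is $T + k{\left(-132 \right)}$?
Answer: $14135$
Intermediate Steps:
$k{\left(W \right)} = 6 + W \left(4 + W\right)$ ($k{\left(W \right)} = W \left(W + 4\right) + 6 = W \left(4 + W\right) + 6 = 6 + W \left(4 + W\right)$)
$T + k{\left(-132 \right)} = -2767 + \left(6 + \left(-132\right)^{2} + 4 \left(-132\right)\right) = -2767 + \left(6 + 17424 - 528\right) = -2767 + 16902 = 14135$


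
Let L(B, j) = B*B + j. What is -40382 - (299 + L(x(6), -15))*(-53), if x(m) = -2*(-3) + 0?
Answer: -23422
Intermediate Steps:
x(m) = 6 (x(m) = 6 + 0 = 6)
L(B, j) = j + B**2 (L(B, j) = B**2 + j = j + B**2)
-40382 - (299 + L(x(6), -15))*(-53) = -40382 - (299 + (-15 + 6**2))*(-53) = -40382 - (299 + (-15 + 36))*(-53) = -40382 - (299 + 21)*(-53) = -40382 - 320*(-53) = -40382 - 1*(-16960) = -40382 + 16960 = -23422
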